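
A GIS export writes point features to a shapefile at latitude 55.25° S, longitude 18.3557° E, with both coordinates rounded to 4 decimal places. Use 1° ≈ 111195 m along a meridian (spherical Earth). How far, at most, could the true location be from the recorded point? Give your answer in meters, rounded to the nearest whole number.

Rounding to 4 decimal places leaves each coordinate within ±5e-05° of the true value.
N–S: 5e-05° × 111195 m/° = 5.55975 m.
E–W at 55.25°: 5e-05° × 111195 × cos 55.25° = 5e-05 × 111195 × 0.5700 ≈ 3.16904 m.
Worst case both components are at the extreme and orthogonal: √(5.55975² + 3.16904²) ≈ 6.3995 m.

6 meters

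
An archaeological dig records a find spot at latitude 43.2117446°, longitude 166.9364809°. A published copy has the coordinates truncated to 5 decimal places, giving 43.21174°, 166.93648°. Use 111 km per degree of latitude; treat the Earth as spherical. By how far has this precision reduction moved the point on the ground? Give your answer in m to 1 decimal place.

The latitude changed by +0.0000046° and the longitude by +0.0000009°.
N–S: 0.0000046° × 111000 m/° = 0.5106 m.
East–west at this latitude: 0.0000009° × 111000 × cos 43.2117° ≈ 0.0000009 × 80899.9 = 0.07281 m.
Combined displacement = (0.5106² + 0.07281²)^½ ≈ 0.515765 m.

0.5 m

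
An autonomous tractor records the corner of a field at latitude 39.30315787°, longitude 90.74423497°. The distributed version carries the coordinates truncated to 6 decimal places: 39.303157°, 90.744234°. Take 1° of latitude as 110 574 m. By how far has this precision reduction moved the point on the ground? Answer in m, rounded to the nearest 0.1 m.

The latitude changed by +0.00000087° and the longitude by +0.00000097°.
N–S: 0.00000087° × 110574 m/° = 0.0961994 m.
E–W at 39.3032°: 0.00000097° × 110574 × cos 39.3032° = 0.00000097 × 110574 × 0.7738 ≈ 0.0829959 m.
Distance: √(0.0961994² + 0.0829959²) ≈ 0.127054 m.

0.1 m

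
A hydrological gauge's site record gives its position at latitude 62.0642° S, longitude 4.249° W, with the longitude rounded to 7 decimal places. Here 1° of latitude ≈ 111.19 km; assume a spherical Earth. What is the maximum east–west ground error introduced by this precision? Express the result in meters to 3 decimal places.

0.003 meters

Rounding to 7 decimal places leaves the longitude within ±5e-08° of the true value.
One degree of longitude at 62.0642° is 111190 × cos 62.0642° ≈ 111190 × 0.4685 = 52090.5 m.
So at most 5e-08° × 52090.5 ≈ 0.00260453 m east–west.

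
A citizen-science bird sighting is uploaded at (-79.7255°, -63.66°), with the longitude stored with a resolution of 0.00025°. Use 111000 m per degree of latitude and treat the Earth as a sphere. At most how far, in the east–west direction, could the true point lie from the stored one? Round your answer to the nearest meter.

2 meters

With a 0.00025° grid the true value lies within half a step, ±0.00025°/2 = ±0.000125°, of the stored one.
One degree of longitude at 79.7255° is 111000 × cos 79.7255° ≈ 111000 × 0.1784 = 19798.4 m.
East–west error: 0.000125° × 19798.4 m/° ≈ 2.4748 m.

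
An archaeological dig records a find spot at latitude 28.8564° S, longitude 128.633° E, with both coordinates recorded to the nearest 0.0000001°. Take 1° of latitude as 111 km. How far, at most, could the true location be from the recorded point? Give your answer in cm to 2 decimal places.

0.74 cm

Rounding to 7 decimal places leaves each coordinate within ±5e-08° of the true value.
Latitude error → 5e-08 × 111000 = 0.00555 m along the meridian.
East–west component at 28.8564°: 5e-08° × 111000 × cos 28.8564° ≈ 5e-08 × 97217.4 ≈ 0.00486087 m.
The two errors are perpendicular, so the maximum displacement is √(0.00555² + 0.00486087²) ≈ 0.00737771 m.
That is 0.00737771 m = 0.73777 cm.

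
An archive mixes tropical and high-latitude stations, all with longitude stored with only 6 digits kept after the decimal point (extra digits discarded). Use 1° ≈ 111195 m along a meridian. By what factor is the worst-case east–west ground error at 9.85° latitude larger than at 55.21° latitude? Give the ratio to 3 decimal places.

1.727

Truncating at 6 decimal places can drop up to a full unit in the last place, so the longitude may be off by as much as 1e-06°.
At 9.85°: 1e-06° × 111195 × cos 9.85° = 1e-06 × 111195 × 0.9853 ≈ 0.10956 m.
Error at 55.21° = 1e-06° × 111195 × cos 55.21° ≈ 0.11119 × 0.5706 = 0.063445 m.
The ratio reduces to cos 9.85° / cos 55.21° = 0.9853/0.5706 ≈ 1.7268.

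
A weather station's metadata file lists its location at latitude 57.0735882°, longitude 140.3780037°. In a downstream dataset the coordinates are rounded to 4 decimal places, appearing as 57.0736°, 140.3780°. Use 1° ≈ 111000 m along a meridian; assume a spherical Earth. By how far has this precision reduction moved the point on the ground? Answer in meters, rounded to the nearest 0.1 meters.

1.3 meters

Δlat = 57.0735882 − 57.0736 = -0.0000118°; Δlon = 140.3780037 − 140.3780 = +0.0000037°.
North–south shift: -0.0000118 × 111000 = -1.3098 m.
East–west at this latitude: 0.0000037° × 111000 × cos 57.0736° ≈ 0.0000037 × 60335.3 = 0.223241 m.
Distance: √(1.3098² + 0.223241²) ≈ 1.32869 m.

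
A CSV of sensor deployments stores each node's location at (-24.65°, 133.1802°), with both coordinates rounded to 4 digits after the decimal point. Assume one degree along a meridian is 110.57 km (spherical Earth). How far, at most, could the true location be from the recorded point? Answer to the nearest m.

Rounding to 4 decimal places leaves each coordinate within ±5e-05° of the true value.
Latitude error → 5e-05 × 110570 = 5.5285 m along the meridian.
East–west component at 24.65°: 5e-05° × 110570 × cos 24.65° ≈ 5e-05 × 100494 ≈ 5.0247 m.
Combining orthogonally: (5.5285² + 5.0247²)^½ ≈ 7.47074 m.

7 m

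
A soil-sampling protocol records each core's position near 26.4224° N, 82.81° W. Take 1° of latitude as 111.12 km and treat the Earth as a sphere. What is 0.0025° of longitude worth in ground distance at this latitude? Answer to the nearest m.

249 m

0.0025° of longitude at 26.4224° is 0.0025 × 111120 × cos 26.4224° ≈ 0.0025 × 99512.2 = 248.78 m.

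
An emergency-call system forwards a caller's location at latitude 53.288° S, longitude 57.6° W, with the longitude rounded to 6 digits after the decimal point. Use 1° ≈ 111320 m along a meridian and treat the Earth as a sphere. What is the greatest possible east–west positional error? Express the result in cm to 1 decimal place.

3.3 cm

Rounding to 6 decimal places leaves the longitude within ±5e-07° of the true value.
Parallels shrink by cos φ, so at 53.288° a degree of longitude is 111320 × 0.5978 ≈ 66546.3 m.
East–west error: 5e-07° × 66546.3 m/° ≈ 0.0332732 m.
That is 0.0332732 m = 3.3273 cm.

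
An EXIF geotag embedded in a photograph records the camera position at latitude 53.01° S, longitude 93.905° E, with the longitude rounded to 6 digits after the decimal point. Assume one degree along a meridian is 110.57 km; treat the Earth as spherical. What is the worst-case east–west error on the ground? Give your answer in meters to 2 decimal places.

0.03 meters

Rounding to 6 decimal places leaves the longitude within ±5e-07° of the true value.
Parallels shrink by cos φ, so at 53.01° a degree of longitude is 110570 × 0.6017 ≈ 66527.3 m.
Maximum E–W displacement: 5e-07 × 66527.3 = 0.0332636 m.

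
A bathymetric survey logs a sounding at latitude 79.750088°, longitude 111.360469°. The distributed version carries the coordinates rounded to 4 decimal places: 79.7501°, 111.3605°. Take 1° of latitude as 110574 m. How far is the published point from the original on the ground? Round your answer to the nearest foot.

Δlat = 79.750088 − 79.7501 = -0.000012°; Δlon = 111.360469 − 111.3605 = -0.000031°.
North–south shift: -0.000012 × 110574 = -1.32689 m.
East–west at this latitude: -0.000031° × 110574 × cos 79.7501° ≈ -0.000031 × 19675.7 = -0.609948 m.
Distance: √(1.32689² + 0.609948²) ≈ 1.46037 m.
In feet: 1.46037 m ÷ 0.3048 ≈ 4.7912 ft.

5 feet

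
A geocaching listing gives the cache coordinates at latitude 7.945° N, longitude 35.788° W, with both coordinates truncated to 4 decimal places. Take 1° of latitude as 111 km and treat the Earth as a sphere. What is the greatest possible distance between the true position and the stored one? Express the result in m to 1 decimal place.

Truncating at 4 decimal places can drop up to a full unit in the last place, so each coordinate may be off by as much as 0.0001°.
North–south component: 0.0001° × 111000 = 11.1 m.
E–W at 7.945°: 0.0001° × 111000 × cos 7.945° = 0.0001 × 111000 × 0.9904 ≈ 10.9935 m.
The two errors are perpendicular, so the maximum displacement is √(11.1² + 10.9935²) ≈ 15.6226 m.

15.6 m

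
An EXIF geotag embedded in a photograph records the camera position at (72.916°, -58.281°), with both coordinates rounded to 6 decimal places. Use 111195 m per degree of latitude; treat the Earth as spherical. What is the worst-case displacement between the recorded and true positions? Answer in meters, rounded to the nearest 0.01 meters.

Rounding to 6 decimal places leaves each coordinate within ±5e-07° of the true value.
N–S: 5e-07° × 111195 m/° = 0.0555975 m.
East–west component at 72.916°: 5e-07° × 111195 × cos 72.916° ≈ 5e-07 × 32666.1 ≈ 0.0163331 m.
The two errors are perpendicular, so the maximum displacement is √(0.0555975² + 0.0163331²) ≈ 0.057947 m.

0.06 meters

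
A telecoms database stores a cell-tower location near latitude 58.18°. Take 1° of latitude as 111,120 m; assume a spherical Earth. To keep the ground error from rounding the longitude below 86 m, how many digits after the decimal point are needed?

3 decimal places

At 58.18° one degree of longitude covers 111120 × cos 58.18° ≈ 111120 × 0.5273 ≈ 58588.3 m.
Rounding to N decimal places gives at most 0.5 × 10⁻ᴺ degrees of error, i.e. 0.5 × 10⁻ᴺ × 58588.3 m.
Need 0.5 × 58588.3 × 10⁻ᴺ ≤ 86 → 10⁻ᴺ ≤ 2.936e-03, so N ≥ 2.53.
At 2 places the error can reach 293 m, but 3 places keeps it to 29.3 m.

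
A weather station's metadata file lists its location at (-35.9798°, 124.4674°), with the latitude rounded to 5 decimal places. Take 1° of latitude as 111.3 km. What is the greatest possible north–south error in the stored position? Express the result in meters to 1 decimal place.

Rounding to 5 decimal places leaves the latitude within ±5e-06° of the true value.
Along the meridian that is 5e-06° × 111300 m/° = 0.5565 m.

0.6 meters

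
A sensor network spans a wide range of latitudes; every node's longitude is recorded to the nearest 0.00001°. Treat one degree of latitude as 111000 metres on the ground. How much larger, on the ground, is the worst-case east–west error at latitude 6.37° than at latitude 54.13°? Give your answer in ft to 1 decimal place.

Rounding to 5 decimal places leaves the longitude within ±5e-06° of the true value.
Error at 6.37° = 5e-06° × 111000 × cos 6.37° ≈ 0.555 × 0.9938 = 0.55157 m.
Error at 54.13° = 5e-06° × 111000 × cos 54.13° ≈ 0.555 × 0.5859 = 0.3252 m.
So the lower-latitude error exceeds the higher by 0.55157 − 0.3252 = 0.22637 m.
Converting: 0.226372 m × 3.2808 ft/m ≈ 0.74269 ft.

0.7 ft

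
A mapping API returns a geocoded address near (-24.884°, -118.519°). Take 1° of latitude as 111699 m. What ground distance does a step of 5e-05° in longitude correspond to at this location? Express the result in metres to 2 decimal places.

At 24.884° a degree of longitude is 111699 × cos 24.884° ≈ 101329 m, so 5e-05° corresponds to 5.06645 m.

5.07 metres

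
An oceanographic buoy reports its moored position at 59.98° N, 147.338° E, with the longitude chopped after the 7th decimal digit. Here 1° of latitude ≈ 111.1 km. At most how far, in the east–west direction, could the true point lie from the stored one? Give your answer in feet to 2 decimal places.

0.02 feet

Truncating at 7 decimal places can drop up to a full unit in the last place, so the longitude may be off by as much as 1e-07°.
Parallels shrink by cos φ, so at 59.98° a degree of longitude is 111100 × 0.5003 ≈ 55583.6 m.
So at most 1e-07° × 55583.6 ≈ 0.00555836 m east–west.
In feet: 0.00555836 m ÷ 0.3048 ≈ 0.018236 ft.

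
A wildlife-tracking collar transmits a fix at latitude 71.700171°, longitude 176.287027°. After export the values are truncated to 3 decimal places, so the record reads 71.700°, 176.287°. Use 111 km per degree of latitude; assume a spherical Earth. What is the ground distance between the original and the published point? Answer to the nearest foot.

Δlat = 71.700171 − 71.700 = +0.000171°; Δlon = 176.287027 − 176.287 = +0.000027°.
N–S: 0.000171° × 111000 m/° = 18.981 m.
East–west at this latitude: 0.000027° × 111000 × cos 71.7° ≈ 0.000027 × 34853.2 = 0.941035 m.
Distance: √(18.981² + 0.941035²) ≈ 19.0043 m.
Converting: 19.0043 m × 3.2808 ft/m ≈ 62.35 ft.

62 feet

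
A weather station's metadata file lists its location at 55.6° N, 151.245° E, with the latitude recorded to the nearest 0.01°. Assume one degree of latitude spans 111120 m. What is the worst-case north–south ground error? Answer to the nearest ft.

1823 ft

Rounding to 2 decimal places leaves the latitude within ±0.005° of the true value.
So the N–S error is at most 0.005 × 111120 = 555.6 m.
In feet: 555.6 m ÷ 0.3048 ≈ 1822.8 ft.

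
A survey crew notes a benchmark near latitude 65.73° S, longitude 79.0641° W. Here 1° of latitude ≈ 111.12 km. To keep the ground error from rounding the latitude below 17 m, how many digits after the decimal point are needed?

One degree of latitude covers 111120 m.
With N decimal places the half-ulp bound is 0.5·10⁻ᴺ°, or 0.5·10⁻ᴺ × 111120 m on the ground.
Setting 55560 × 10⁻ᴺ ≤ 17 gives 10ᴺ ≥ 3268, i.e. N ≥ 3.51.
At 3 places the error can reach 55.6 m, but 4 places keeps it to 5.56 m.

4 decimal places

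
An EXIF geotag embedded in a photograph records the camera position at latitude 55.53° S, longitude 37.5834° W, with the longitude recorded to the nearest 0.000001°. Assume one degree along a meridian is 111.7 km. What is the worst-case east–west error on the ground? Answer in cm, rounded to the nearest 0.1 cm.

Rounding to 6 decimal places leaves the longitude within ±5e-07° of the true value.
At latitude 55.53° a degree of longitude spans 111700 m × cos 55.53° = 111700 × 0.5660 ≈ 63219.4 m.
Maximum E–W displacement: 5e-07 × 63219.4 = 0.0316097 m.
That is 0.0316097 m = 3.161 cm.

3.2 cm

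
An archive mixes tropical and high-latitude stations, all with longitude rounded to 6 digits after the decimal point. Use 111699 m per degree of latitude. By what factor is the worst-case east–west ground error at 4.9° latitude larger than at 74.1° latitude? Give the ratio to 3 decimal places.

3.637

Rounding to 6 decimal places leaves the longitude within ±5e-07° of the true value.
At 4.9°: 5e-07° × 111699 × cos 4.9° = 5e-07 × 111699 × 0.9963 ≈ 0.055645 m.
At 74.1°: 5e-07° × 111699 × cos 74.1° = 5e-07 × 111699 × 0.2740 ≈ 0.0153 m.
Ratio: 0.055645 / 0.0153 = cos 4.9° / cos 74.1° ≈ 3.6368.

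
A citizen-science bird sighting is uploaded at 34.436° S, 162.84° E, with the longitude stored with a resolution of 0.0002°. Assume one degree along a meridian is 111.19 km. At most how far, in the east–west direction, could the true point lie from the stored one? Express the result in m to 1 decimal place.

9.2 m

With a 0.0002° grid the true value lies within half a step, ±0.0002°/2 = ±0.0001°, of the stored one.
One degree of longitude at 34.436° is 111190 × cos 34.436° ≈ 111190 × 0.8248 = 91704.9 m.
East–west error: 0.0001° × 91704.9 m/° ≈ 9.17049 m.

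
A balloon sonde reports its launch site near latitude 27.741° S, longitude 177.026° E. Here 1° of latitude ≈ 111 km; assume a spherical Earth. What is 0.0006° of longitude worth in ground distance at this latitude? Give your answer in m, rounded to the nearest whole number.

0.0006° of longitude at 27.741° is 0.0006 × 111000 × cos 27.741° ≈ 0.0006 × 98241.7 = 58.945 m.

59 m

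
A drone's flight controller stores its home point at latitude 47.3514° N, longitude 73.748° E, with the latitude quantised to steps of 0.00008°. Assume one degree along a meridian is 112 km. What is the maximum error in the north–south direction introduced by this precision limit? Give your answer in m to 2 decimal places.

4.48 m

With a 0.00008° grid the true value lies within half a step, ±0.00008°/2 = ±4e-05°, of the stored one.
So the N–S error is at most 4e-05 × 112000 = 4.48 m.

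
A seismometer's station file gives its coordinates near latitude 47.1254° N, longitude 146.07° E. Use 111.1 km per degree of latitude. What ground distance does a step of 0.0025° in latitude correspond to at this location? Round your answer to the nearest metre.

278 metres

0.0025° × 111100 m/° = 277.75 m.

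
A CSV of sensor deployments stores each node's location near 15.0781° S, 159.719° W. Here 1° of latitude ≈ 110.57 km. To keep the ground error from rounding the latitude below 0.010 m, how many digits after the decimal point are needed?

One degree of latitude covers 110570 m.
With N decimal places the half-ulp bound is 0.5·10⁻ᴺ°, or 0.5·10⁻ᴺ × 110570 m on the ground.
Need 0.5 × 110570 × 10⁻ᴺ ≤ 0.010 → 10⁻ᴺ ≤ 1.809e-07, so N ≥ 6.74.
N = 6 would give 0.0553 m (too coarse); N = 7 gives 0.00553 m ≤ 0.010 m.

7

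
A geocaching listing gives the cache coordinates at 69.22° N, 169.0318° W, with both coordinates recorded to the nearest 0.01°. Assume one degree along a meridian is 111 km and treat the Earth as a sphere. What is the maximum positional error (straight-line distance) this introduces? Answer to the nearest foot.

1932 feet

Rounding to 2 decimal places leaves each coordinate within ±0.005° of the true value.
North–south component: 0.005° × 111000 = 555 m.
Longitude error → 0.005 × 111000 × cos 69.22° = 0.005 × 111000 × 0.3548 ≈ 196.903 m.
Combining orthogonally: (555² + 196.903²)^½ ≈ 588.894 m.
In feet: 588.894 m ÷ 0.3048 ≈ 1932.1 ft.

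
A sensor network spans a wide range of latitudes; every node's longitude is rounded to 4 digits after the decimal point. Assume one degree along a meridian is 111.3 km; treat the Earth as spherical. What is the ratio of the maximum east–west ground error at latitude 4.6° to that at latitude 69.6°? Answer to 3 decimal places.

Rounding to 4 decimal places leaves the longitude within ±5e-05° of the true value.
Error at 4.6° = 5e-05° × 111300 × cos 4.6° ≈ 5.565 × 0.9968 = 5.5471 m.
At 69.6°: 5e-05° × 111300 × cos 69.6° = 5e-05 × 111300 × 0.3486 ≈ 1.9398 m.
The ratio reduces to cos 4.6° / cos 69.6° = 0.9968/0.3486 ≈ 2.8596.

2.860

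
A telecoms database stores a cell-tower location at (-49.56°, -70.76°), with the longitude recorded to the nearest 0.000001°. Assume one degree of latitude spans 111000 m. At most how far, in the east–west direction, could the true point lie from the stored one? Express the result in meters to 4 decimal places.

Rounding to 6 decimal places leaves the longitude within ±5e-07° of the true value.
At latitude 49.56° a degree of longitude spans 111000 m × cos 49.56° = 111000 × 0.6487 ≈ 72000.3 m.
So at most 5e-07° × 72000.3 ≈ 0.0360002 m east–west.

0.0360 meters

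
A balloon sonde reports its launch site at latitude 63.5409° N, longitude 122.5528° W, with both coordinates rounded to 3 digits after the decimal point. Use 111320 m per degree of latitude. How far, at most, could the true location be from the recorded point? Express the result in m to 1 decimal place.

Rounding to 3 decimal places leaves each coordinate within ±0.0005° of the true value.
Latitude error → 0.0005 × 111320 = 55.66 m along the meridian.
E–W at 63.5409°: 0.0005° × 111320 × cos 63.5409° = 0.0005 × 111320 × 0.4456 ≈ 24.7998 m.
Combining orthogonally: (55.66² + 24.7998²)^½ ≈ 60.9349 m.

60.9 m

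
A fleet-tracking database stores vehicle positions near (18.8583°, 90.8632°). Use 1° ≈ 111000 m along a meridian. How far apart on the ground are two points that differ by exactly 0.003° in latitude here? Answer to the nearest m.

0.003° × 111000 m/° = 333 m.

333 m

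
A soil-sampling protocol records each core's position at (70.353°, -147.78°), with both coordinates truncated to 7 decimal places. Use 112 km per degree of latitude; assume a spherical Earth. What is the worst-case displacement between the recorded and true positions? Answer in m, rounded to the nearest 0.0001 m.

Truncating at 7 decimal places can drop up to a full unit in the last place, so each coordinate may be off by as much as 1e-07°.
N–S: 1e-07° × 112000 m/° = 0.0112 m.
E–W at 70.353°: 1e-07° × 112000 × cos 70.353° = 1e-07 × 112000 × 0.3362 ≈ 0.00376571 m.
Combining orthogonally: (0.0112² + 0.00376571²)^½ ≈ 0.0118161 m.

0.0118 m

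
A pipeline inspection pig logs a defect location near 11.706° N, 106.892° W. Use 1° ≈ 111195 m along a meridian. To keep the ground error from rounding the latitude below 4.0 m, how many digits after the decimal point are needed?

5 decimal places

One degree of latitude covers 111195 m.
With N decimal places the half-ulp bound is 0.5·10⁻ᴺ°, or 0.5·10⁻ᴺ × 111195 m on the ground.
Need 0.5 × 111195 × 10⁻ᴺ ≤ 4.0 → 10⁻ᴺ ≤ 7.195e-05, so N ≥ 4.14.
At 4 places the error can reach 5.56 m, but 5 places keeps it to 0.556 m.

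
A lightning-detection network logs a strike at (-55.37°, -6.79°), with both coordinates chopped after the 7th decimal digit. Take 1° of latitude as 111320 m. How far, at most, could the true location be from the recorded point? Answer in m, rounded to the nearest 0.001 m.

0.013 m

Truncating at 7 decimal places can drop up to a full unit in the last place, so each coordinate may be off by as much as 1e-07°.
Latitude error → 1e-07 × 111320 = 0.011132 m along the meridian.
East–west component at 55.37°: 1e-07° × 111320 × cos 55.37° ≈ 1e-07 × 63260.3 ≈ 0.00632603 m.
Combining orthogonally: (0.011132² + 0.00632603²)^½ ≈ 0.0128039 m.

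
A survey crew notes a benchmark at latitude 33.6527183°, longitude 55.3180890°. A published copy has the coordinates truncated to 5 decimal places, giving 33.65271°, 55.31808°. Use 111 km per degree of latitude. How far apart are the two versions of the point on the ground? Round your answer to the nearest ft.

Δlat = 33.6527183 − 33.65271 = +0.0000083°; Δlon = 55.3180890 − 55.31808 = +0.0000090°.
North–south shift: 0.0000083 × 111000 = 0.9213 m.
East–west at this latitude: 0.0000090° × 111000 × cos 33.6527° ≈ 0.0000090 × 92397.7 = 0.831579 m.
Combined displacement = (0.9213² + 0.831579²)^½ ≈ 1.2411 m.
In feet: 1.2411 m ÷ 0.3048 ≈ 4.0718 ft.

4 ft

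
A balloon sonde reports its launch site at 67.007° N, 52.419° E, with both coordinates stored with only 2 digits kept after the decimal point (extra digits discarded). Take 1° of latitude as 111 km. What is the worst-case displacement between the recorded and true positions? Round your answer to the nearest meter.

Truncating at 2 decimal places can drop up to a full unit in the last place, so each coordinate may be off by as much as 0.01°.
N–S: 0.01° × 111000 m/° = 1110 m.
E–W at 67.007°: 0.01° × 111000 × cos 67.007° = 0.01 × 111000 × 0.3906 ≈ 433.587 m.
Combining orthogonally: (1110² + 433.587²)^½ ≈ 1191.68 m.

1192 meters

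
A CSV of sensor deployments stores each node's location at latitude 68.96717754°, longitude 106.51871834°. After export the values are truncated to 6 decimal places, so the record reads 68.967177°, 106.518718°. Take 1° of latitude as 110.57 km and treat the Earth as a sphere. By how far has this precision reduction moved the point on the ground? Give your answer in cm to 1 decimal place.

6.1 cm

Δlat = 68.96717754 − 68.967177 = +0.00000054°; Δlon = 106.51871834 − 106.518718 = +0.00000034°.
North–south shift: 0.00000054 × 110570 = 0.0597078 m.
E–W at 68.9672°: 0.00000034° × 110570 × cos 68.9672° = 0.00000034 × 110570 × 0.3589 ≈ 0.0134925 m.
Hypotenuse of the two orthogonal shifts: √(0.0597078² + 0.0134925²) = 0.0612133 m.
That is 0.0612133 m = 6.1213 cm.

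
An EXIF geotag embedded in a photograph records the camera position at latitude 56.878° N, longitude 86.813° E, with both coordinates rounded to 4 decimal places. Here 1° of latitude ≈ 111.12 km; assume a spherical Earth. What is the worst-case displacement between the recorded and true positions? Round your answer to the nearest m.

6 m

Rounding to 4 decimal places leaves each coordinate within ±5e-05° of the true value.
North–south component: 5e-05° × 111120 = 5.556 m.
East–west component at 56.878°: 5e-05° × 111120 × cos 56.878° ≈ 5e-05 × 60718.6 ≈ 3.03593 m.
The two errors are perpendicular, so the maximum displacement is √(5.556² + 3.03593²) ≈ 6.33135 m.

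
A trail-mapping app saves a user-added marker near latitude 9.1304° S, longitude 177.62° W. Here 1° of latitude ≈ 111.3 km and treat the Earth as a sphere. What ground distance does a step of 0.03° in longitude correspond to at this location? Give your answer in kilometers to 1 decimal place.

3.3 kilometers

One degree of longitude here spans 111300 × cos 9.1304° = 111300 × 0.9873 ≈ 109890 m; 0.03° of that is 3296.69 m.
That is 3296.69 m = 3.2967 km.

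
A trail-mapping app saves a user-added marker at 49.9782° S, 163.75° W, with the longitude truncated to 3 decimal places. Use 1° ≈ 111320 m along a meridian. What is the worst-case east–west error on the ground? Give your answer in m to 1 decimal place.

71.6 m

Truncating at 3 decimal places can drop up to a full unit in the last place, so the longitude may be off by as much as 0.001°.
One degree of longitude at 49.9782° is 111320 × cos 49.9782° ≈ 111320 × 0.6431 = 71587.6 m.
Maximum E–W displacement: 0.001 × 71587.6 = 71.5876 m.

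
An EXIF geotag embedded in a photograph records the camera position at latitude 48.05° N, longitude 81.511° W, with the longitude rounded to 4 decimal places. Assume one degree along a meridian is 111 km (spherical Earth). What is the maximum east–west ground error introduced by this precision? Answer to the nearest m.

4 m

Rounding to 4 decimal places leaves the longitude within ±5e-05° of the true value.
Parallels shrink by cos φ, so at 48.05° a degree of longitude is 111000 × 0.6685 ≈ 74201.5 m.
East–west error: 5e-05° × 74201.5 m/° ≈ 3.71007 m.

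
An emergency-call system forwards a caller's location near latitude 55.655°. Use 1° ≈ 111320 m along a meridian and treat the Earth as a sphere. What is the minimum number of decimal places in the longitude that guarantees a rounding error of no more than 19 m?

At 55.655° one degree of longitude covers 111320 × cos 55.655° ≈ 111320 × 0.5642 ≈ 62803.9 m.
N decimal places → at most half a unit in the last place, 0.5 × 10⁻ᴺ° = 62803.9/2 × 10⁻ᴺ m.
Setting 31402 × 10⁻ᴺ ≤ 19 gives 10ᴺ ≥ 1653, i.e. N ≥ 3.22.
So 4 decimal places suffice (3.14 m); 3 would allow up to 31.4 m.

4 decimal places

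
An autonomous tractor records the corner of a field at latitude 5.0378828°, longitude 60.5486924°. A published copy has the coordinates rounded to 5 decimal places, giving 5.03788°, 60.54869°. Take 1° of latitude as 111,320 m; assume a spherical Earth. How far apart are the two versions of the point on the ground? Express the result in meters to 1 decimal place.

The latitude changed by +0.0000028° and the longitude by +0.0000024°.
N–S: 0.0000028° × 111320 m/° = 0.311696 m.
E–W at 5.03788°: 0.0000024° × 111320 × cos 5.03788° = 0.0000024 × 111320 × 0.9961 ≈ 0.266136 m.
Hypotenuse of the two orthogonal shifts: √(0.311696² + 0.266136²) = 0.409857 m.

0.4 meters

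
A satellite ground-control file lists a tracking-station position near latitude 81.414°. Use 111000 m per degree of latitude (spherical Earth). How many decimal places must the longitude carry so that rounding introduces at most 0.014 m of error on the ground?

6 decimal places

At 81.414° one degree of longitude covers 111000 × cos 81.414° ≈ 111000 × 0.1493 ≈ 16571.6 m.
With N decimal places the half-ulp bound is 0.5·10⁻ᴺ°, or 0.5·10⁻ᴺ × 16571.6 m on the ground.
Need 0.5 × 16571.6 × 10⁻ᴺ ≤ 0.014 → 10⁻ᴺ ≤ 1.690e-06, so N ≥ 5.77.
N = 5 would give 0.0829 m (too coarse); N = 6 gives 0.00829 m ≤ 0.014 m.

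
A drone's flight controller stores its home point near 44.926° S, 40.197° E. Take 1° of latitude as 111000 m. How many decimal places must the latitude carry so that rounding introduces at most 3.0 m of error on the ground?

5

One degree of latitude covers 111000 m.
With N decimal places the half-ulp bound is 0.5·10⁻ᴺ°, or 0.5·10⁻ᴺ × 111000 m on the ground.
Setting 55500 × 10⁻ᴺ ≤ 3.0 gives 10ᴺ ≥ 1.85e+04, i.e. N ≥ 4.27.
At 4 places the error can reach 5.55 m, but 5 places keeps it to 0.555 m.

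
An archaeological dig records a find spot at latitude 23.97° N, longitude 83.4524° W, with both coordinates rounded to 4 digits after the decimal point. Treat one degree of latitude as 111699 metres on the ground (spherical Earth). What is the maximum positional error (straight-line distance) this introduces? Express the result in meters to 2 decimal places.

Rounding to 4 decimal places leaves each coordinate within ±5e-05° of the true value.
N–S: 5e-05° × 111699 m/° = 5.58495 m.
Longitude error → 5e-05 × 111699 × cos 23.97° = 5e-05 × 111699 × 0.9138 ≈ 5.10329 m.
Worst case both components are at the extreme and orthogonal: √(5.58495² + 5.10329²) ≈ 7.5654 m.

7.57 meters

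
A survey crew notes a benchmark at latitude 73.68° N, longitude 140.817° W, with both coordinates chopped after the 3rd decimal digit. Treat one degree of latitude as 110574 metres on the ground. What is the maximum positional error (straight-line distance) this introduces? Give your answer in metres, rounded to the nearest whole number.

Truncating at 3 decimal places can drop up to a full unit in the last place, so each coordinate may be off by as much as 0.001°.
Latitude error → 0.001 × 110574 = 110.574 m along the meridian.
E–W at 73.68°: 0.001° × 110574 × cos 73.68° = 0.001 × 110574 × 0.2810 ≈ 31.0715 m.
Combining orthogonally: (110.574² + 31.0715²)^½ ≈ 114.857 m.

115 metres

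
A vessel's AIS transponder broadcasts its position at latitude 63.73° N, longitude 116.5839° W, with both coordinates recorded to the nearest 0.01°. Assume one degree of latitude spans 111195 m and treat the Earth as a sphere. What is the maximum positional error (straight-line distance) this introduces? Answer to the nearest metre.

608 metres

Rounding to 2 decimal places leaves each coordinate within ±0.005° of the true value.
N–S: 0.005° × 111195 m/° = 555.975 m.
East–west component at 63.73°: 0.005° × 111195 × cos 63.73° ≈ 0.005 × 49215.1 ≈ 246.075 m.
Combining orthogonally: (555.975² + 246.075²)^½ ≈ 607.998 m.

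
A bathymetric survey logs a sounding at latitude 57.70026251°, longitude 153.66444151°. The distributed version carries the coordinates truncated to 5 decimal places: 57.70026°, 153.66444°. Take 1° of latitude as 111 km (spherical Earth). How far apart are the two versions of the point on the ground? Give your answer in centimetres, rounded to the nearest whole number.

29 centimetres

Δlat = 57.70026251 − 57.70026 = +0.00000251°; Δlon = 153.66444151 − 153.66444 = +0.00000151°.
North–south shift: 0.00000251 × 111000 = 0.27861 m.
East–west at this latitude: 0.00000151° × 111000 × cos 57.7003° ≈ 0.00000151 × 59312.7 = 0.0895622 m.
Hypotenuse of the two orthogonal shifts: √(0.27861² + 0.0895622²) = 0.292652 m.
That is 0.292652 m = 29.265 cm.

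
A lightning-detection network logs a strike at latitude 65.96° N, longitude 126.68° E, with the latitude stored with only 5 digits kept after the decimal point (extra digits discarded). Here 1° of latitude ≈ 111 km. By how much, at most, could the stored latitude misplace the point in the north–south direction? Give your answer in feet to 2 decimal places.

Truncating at 5 decimal places can drop up to a full unit in the last place, so the latitude may be off by as much as 1e-05°.
So the N–S error is at most 1e-05 × 111000 = 1.11 m.
Converting: 1.11 m × 3.2808 ft/m ≈ 3.6417 ft.

3.64 feet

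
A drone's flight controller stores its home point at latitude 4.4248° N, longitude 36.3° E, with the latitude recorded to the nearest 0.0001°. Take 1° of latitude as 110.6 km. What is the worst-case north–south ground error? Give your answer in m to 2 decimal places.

5.53 m

Rounding to 4 decimal places leaves the latitude within ±5e-05° of the true value.
Along the meridian that is 5e-05° × 110600 m/° = 5.53 m.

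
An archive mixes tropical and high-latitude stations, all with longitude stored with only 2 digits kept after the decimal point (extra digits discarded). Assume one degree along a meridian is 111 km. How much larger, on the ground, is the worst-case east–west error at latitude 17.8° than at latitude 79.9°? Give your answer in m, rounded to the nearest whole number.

Truncating at 2 decimal places can drop up to a full unit in the last place, so the longitude may be off by as much as 0.01°.
Error at 17.8° = 0.01° × 111000 × cos 17.8° ≈ 1110 × 0.9521 = 1056.9 m.
At 79.9°: 0.01° × 111000 × cos 79.9° = 0.01 × 111000 × 0.1754 ≈ 194.66 m.
So the lower-latitude error exceeds the higher by 1056.9 − 194.66 = 862.21 m.

862 m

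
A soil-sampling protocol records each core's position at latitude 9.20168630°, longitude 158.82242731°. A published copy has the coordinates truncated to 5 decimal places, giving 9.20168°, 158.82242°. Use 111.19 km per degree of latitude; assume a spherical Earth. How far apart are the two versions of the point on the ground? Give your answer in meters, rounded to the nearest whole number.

The latitude changed by +0.00000630° and the longitude by +0.00000731°.
N–S: 0.00000630° × 111190 m/° = 0.700497 m.
East–west at this latitude: 0.00000731° × 111190 × cos 9.20168° ≈ 0.00000731 × 109759 = 0.802339 m.
Hypotenuse of the two orthogonal shifts: √(0.700497² + 0.802339²) = 1.0651 m.

1 meters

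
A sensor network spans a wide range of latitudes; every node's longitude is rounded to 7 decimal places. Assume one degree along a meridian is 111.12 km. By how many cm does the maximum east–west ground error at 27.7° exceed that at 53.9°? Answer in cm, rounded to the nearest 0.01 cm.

Rounding to 7 decimal places leaves the longitude within ±5e-08° of the true value.
At 27.7°: 5e-08° × 111120 × cos 27.7° = 5e-08 × 111120 × 0.8854 ≈ 0.0049192 m.
At 53.9°: 5e-08° × 111120 × cos 53.9° = 5e-08 × 111120 × 0.5892 ≈ 0.0032736 m.
So the lower-latitude error exceeds the higher by 0.0049192 − 0.0032736 = 0.0016457 m.
That is 0.00164567 m = 0.16457 cm.

0.16 cm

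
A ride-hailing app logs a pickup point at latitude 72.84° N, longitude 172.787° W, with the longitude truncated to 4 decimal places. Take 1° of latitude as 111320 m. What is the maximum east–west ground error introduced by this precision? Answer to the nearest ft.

Truncating at 4 decimal places can drop up to a full unit in the last place, so the longitude may be off by as much as 0.0001°.
At latitude 72.84° a degree of longitude spans 111320 m × cos 72.84° = 111320 × 0.2950 ≈ 32844 m.
Maximum E–W displacement: 0.0001 × 32844 = 3.2844 m.
In feet: 3.2844 m ÷ 0.3048 ≈ 10.776 ft.

11 ft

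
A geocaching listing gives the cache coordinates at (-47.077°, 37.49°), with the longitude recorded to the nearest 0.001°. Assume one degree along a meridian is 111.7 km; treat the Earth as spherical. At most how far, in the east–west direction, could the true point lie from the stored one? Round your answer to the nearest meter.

Rounding to 3 decimal places leaves the longitude within ±0.0005° of the true value.
At latitude 47.077° a degree of longitude spans 111700 m × cos 47.077° = 111700 × 0.6810 ≈ 76069.4 m.
East–west error: 0.0005° × 76069.4 m/° ≈ 38.0347 m.

38 meters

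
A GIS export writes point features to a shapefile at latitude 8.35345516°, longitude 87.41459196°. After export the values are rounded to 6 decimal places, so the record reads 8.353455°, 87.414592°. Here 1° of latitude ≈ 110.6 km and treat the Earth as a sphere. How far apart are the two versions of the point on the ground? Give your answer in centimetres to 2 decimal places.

The latitude changed by +0.00000016° and the longitude by -0.00000004°.
North–south shift: 0.00000016 × 110600 = 0.017696 m.
E–W at 8.35346°: -0.00000004° × 110600 × cos 8.35346° = -0.00000004 × 110600 × 0.9894 ≈ -0.00437706 m.
Combined displacement = (0.017696² + 0.00437706²)^½ ≈ 0.0182293 m.
That is 0.0182293 m = 1.8229 cm.

1.82 centimetres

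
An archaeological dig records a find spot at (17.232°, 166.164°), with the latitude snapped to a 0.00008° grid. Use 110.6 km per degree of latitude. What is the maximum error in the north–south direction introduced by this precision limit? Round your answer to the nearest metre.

With a 0.00008° grid the true value lies within half a step, ±0.00008°/2 = ±4e-05°, of the stored one.
North–south distance: 4e-05° × 110600 m/° = 4.424 m.

4 metres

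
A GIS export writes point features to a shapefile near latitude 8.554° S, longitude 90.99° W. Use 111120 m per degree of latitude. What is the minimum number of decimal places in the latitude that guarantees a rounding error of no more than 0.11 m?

6 decimal places

One degree of latitude covers 111120 m.
N decimal places → at most half a unit in the last place, 0.5 × 10⁻ᴺ° = 111120/2 × 10⁻ᴺ m.
Setting 55560 × 10⁻ᴺ ≤ 0.11 gives 10ᴺ ≥ 5.051e+05, i.e. N ≥ 5.70.
N = 5 would give 0.556 m (too coarse); N = 6 gives 0.0556 m ≤ 0.11 m.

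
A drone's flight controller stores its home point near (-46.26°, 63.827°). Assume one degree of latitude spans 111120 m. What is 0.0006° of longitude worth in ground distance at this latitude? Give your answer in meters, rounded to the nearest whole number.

46 meters

0.0006° of longitude at 46.26° is 0.0006 × 111120 × cos 46.26° ≈ 0.0006 × 76826.9 = 46.0962 m.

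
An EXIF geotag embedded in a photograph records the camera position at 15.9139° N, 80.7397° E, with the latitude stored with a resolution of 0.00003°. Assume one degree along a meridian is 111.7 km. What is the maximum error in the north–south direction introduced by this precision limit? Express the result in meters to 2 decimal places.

With a 0.00003° grid the true value lies within half a step, ±0.00003°/2 = ±1.5e-05°, of the stored one.
So the N–S error is at most 1.5e-05 × 111700 = 1.6755 m.

1.68 meters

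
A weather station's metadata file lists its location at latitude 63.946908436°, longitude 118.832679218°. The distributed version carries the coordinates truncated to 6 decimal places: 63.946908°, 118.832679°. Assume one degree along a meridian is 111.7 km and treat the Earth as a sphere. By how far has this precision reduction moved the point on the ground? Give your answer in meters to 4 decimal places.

0.0499 meters

The latitude changed by +0.000000436° and the longitude by +0.000000218°.
North–south shift: 0.000000436 × 111700 = 0.0487012 m.
East–west at this latitude: 0.000000218° × 111700 × cos 63.9469° ≈ 0.000000218 × 49059.1 = 0.0106949 m.
Distance: √(0.0487012² + 0.0106949²) ≈ 0.0498617 m.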